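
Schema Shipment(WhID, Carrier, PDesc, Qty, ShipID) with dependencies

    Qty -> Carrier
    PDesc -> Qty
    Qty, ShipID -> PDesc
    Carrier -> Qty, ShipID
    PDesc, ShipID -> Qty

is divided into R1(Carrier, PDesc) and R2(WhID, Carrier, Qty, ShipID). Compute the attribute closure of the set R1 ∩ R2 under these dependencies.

Carrier, PDesc, Qty, ShipID

R1 ∩ R2 = {Carrier}.
Carrier → Qty, ShipID applies, adding Qty, ShipID
Qty, ShipID → PDesc applies, adding PDesc
Closure: {Carrier, PDesc, Qty, ShipID}.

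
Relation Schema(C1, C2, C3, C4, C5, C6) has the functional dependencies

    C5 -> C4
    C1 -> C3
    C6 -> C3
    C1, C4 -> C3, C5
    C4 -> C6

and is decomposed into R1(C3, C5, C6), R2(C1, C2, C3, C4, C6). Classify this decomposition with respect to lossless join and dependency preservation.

Lossless test: (C3, C6)⁺ = {C3, C6}, which is a superkey of neither fragment — lossy.
Dependency preservation: the restricted closure of {C5} across the fragments never reaches {C4}, so C5 → C4 cannot be enforced without a join — not preserved.

lossy and not dependency-preserving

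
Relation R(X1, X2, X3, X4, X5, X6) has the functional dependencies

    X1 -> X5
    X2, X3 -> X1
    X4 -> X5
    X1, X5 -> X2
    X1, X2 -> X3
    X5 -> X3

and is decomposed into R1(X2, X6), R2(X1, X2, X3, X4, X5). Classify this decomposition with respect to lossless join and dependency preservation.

lossy but dependency-preserving

Lossless test: (X2)⁺ = {X2}, which is a superkey of neither fragment — lossy.
Dependency preservation: every FD's attributes lie within a single fragment, so each can be enforced locally — preserved.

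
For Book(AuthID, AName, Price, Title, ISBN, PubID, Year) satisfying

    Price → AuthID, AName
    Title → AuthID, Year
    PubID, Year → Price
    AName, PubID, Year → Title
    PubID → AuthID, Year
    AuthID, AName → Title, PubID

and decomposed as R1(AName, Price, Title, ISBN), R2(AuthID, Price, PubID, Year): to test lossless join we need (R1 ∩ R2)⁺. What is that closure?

R1 ∩ R2 = {Price}.
Price → AuthID, AName applies, adding AuthID, AName
AuthID, AName → Title, PubID applies, adding Title, PubID
Title → AuthID, Year applies, adding Year
Closure: {AuthID, AName, Price, Title, PubID, Year}.

AuthID, AName, Price, Title, PubID, Year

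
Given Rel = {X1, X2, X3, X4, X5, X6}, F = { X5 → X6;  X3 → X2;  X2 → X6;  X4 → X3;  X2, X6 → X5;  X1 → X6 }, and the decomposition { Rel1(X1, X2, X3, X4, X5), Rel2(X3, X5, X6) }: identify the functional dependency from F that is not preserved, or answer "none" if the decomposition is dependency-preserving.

X1 → X6

Check X1 → X6: no single fragment contains all of {X1, X6}, and the restricted closure of {X1} across the fragments never reaches {X6}.
X5 → X6 is preserved.
X3 → X2 is preserved.
X2 → X6 is preserved.
X4 → X3 is preserved.
X2, X6 → X5 is preserved.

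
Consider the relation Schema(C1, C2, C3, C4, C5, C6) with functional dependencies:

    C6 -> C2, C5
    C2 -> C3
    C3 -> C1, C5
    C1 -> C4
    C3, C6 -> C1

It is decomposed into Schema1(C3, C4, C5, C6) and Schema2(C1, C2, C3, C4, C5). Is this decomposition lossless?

No

Common attributes: Schema1 ∩ Schema2 = {C3, C4, C5}.
Closure of {C3, C4, C5}: C3 → C1, C5 applies, adding C1. So (C3, C4, C5)⁺ = {C1, C3, C4, C5}.
The closure contains neither all of Schema1 = {C3, C4, C5, C6} nor all of Schema2 = {C1, C2, C3, C4, C5}, so the common attributes are not a superkey of either fragment. The join is lossy.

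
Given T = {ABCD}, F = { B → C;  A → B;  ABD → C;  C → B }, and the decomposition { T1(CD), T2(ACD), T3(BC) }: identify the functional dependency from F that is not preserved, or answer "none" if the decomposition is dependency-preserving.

B → C lies within T3.
A → B: restricted closure across fragments reaches B.
ABD → C: restricted closure across fragments reaches C.
C → B lies within T3.
Every dependency is enforceable on the fragments, so the decomposition is dependency-preserving.

none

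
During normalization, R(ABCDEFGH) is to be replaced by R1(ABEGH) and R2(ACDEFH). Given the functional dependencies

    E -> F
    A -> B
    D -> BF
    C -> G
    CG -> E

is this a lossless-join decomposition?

Common attributes: R1 ∩ R2 = {AEH}.
Closure of {AEH}: E → F applies, adding F; A → B applies, adding B. So (AEH)⁺ = {ABEFH}.
The closure contains neither all of R1 = {ABEGH} nor all of R2 = {ACDEFH}, so the common attributes are not a superkey of either fragment. The join is lossy.

No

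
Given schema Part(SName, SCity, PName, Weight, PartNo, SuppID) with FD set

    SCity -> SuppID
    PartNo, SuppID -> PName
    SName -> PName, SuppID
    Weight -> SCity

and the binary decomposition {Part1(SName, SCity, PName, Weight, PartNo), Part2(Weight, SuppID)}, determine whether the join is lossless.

Common attributes: Part1 ∩ Part2 = {Weight}.
Closure of {Weight}: Weight → SCity applies, adding SCity; SCity → SuppID applies, adding SuppID. So (Weight)⁺ = {SCity, Weight, SuppID}.
This closure contains every attribute of Part2, so Part1 ∩ Part2 → Part2. The join is lossless.

Yes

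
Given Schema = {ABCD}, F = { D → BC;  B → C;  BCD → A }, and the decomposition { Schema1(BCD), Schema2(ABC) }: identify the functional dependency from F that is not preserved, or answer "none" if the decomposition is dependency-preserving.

BCD → A

Check BCD → A: no single fragment contains all of {ABCD}, and the restricted closure of {BCD} across the fragments never reaches {A}.
D → BC is preserved.
B → C is preserved.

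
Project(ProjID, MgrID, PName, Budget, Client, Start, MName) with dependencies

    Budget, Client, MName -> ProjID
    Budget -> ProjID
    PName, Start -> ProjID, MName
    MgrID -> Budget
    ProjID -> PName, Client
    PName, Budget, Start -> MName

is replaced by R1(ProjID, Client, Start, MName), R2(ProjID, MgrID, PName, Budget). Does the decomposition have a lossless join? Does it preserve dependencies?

lossy and not dependency-preserving

Lossless test: (ProjID)⁺ = {ProjID, PName, Client}, which is a superkey of neither fragment — lossy.
Dependency preservation: the restricted closure of {PName, Start} across the fragments never reaches {ProjID, MName}, so PName, Start → ProjID, MName cannot be enforced without a join — not preserved.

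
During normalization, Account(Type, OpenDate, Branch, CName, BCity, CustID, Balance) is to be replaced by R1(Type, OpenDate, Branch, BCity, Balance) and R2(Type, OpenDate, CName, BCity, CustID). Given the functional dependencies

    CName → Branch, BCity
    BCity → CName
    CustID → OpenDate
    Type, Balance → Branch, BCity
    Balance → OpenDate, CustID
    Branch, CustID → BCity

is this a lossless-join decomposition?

No

Common attributes: R1 ∩ R2 = {Type, OpenDate, BCity}.
Closure of {Type, OpenDate, BCity}: BCity → CName applies, adding CName; CName → Branch, BCity applies, adding Branch. So (Type, OpenDate, BCity)⁺ = {Type, OpenDate, Branch, CName, BCity}.
The closure contains neither all of R1 = {Type, OpenDate, Branch, BCity, Balance} nor all of R2 = {Type, OpenDate, CName, BCity, CustID}, so the common attributes are not a superkey of either fragment. The join is lossy.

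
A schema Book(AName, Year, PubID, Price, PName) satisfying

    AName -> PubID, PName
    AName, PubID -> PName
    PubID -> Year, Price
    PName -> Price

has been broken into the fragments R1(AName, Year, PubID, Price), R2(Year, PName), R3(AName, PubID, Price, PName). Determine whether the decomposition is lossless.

Yes

Chase test. Columns are AName, Year, PubID, Price, PName; row i has aⱼ where attribute j ∈ Ri, else bᵢⱼ.
Initial tableau (one row per fragment):
  row 1: a1 a2 a3 a4 b15
  row 2: b21 a2 b23 b24 a5
  row 3: a1 b32 a3 a4 a5
Rows 1 and 3 agree on AName; apply AName→PubID, PName and equate their PubID, PName entries.
Rows 1 and 3 agree on PubID; apply PubID→Year, Price and equate their Year, Price entries.
Rows 1 and 2 agree on PName; apply PName→Price and equate their Price entries.
Row 1 is now all distinguished symbols — the join is lossless.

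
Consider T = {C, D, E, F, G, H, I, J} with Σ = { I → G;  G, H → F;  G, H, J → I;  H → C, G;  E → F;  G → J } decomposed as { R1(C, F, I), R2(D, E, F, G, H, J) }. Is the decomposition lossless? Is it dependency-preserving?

lossy and not dependency-preserving

Lossless test: (F)⁺ = {F}, which is a superkey of neither fragment — lossy.
Dependency preservation: the restricted closure of {I} across the fragments never reaches {G}, so I → G cannot be enforced without a join — not preserved.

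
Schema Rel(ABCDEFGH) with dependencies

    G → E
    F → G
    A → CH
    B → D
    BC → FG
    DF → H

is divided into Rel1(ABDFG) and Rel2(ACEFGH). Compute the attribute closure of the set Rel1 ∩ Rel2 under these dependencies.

ACEFGH

Rel1 ∩ Rel2 = {AFG}.
G → E applies, adding E
A → CH applies, adding CH
Closure: {ACEFGH}.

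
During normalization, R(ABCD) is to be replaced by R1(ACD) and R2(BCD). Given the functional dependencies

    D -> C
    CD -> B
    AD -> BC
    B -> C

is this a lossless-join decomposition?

Common attributes: R1 ∩ R2 = {CD}.
Closure of {CD}: CD → B applies, adding B. So (CD)⁺ = {BCD}.
This closure contains every attribute of R2, so R1 ∩ R2 → R2. The join is lossless.

Yes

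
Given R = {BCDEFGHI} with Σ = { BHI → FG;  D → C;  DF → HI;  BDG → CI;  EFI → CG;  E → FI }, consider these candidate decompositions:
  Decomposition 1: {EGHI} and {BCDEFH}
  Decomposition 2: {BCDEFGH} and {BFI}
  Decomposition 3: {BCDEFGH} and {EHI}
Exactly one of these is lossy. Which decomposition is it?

Decomposition 2

Decomposition 1: common = {EH}, closure = {CEFGHI} → lossless.
Decomposition 2: common = {BF}, closure = {BF} → lossy.
Decomposition 3: common = {EH}, closure = {CEFGHI} → lossless.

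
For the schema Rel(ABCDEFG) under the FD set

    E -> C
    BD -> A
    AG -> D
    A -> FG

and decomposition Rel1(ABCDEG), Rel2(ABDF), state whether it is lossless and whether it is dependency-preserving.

Lossless test: (ABD)⁺ = {ABDFG}, which contains all of one fragment — lossless.
Dependency preservation: A → FG is not contained in any single fragment, but the restricted closure of its left-hand side across the fragments still reaches the right-hand side; the remaining FDs each lie inside some fragment. All dependencies are preserved.

lossless and dependency-preserving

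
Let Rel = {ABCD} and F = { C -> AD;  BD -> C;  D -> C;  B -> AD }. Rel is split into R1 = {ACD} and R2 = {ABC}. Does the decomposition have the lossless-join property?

Yes

Common attributes: R1 ∩ R2 = {AC}.
Closure of {AC}: C → AD applies, adding D. So (AC)⁺ = {ACD}.
This closure contains every attribute of R1, so R1 ∩ R2 → R1. The join is lossless.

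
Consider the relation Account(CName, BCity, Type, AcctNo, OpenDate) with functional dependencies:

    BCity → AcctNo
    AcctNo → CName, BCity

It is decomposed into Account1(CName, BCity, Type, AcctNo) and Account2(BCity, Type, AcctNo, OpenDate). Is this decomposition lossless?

Common attributes: Account1 ∩ Account2 = {BCity, Type, AcctNo}.
Closure of {BCity, Type, AcctNo}: AcctNo → CName, BCity applies, adding CName. So (BCity, Type, AcctNo)⁺ = {CName, BCity, Type, AcctNo}.
This closure contains every attribute of Account1, so Account1 ∩ Account2 → Account1. The join is lossless.

Yes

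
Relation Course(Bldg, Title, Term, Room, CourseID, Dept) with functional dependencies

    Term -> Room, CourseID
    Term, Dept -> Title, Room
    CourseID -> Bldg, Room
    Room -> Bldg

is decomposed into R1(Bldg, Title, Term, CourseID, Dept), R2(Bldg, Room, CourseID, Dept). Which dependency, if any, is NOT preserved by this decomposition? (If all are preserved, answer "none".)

Term → Room, CourseID: restricted closure across fragments reaches Room, CourseID.
Term, Dept → Title, Room: restricted closure across fragments reaches Title, Room.
CourseID → Bldg, Room lies within R2.
Room → Bldg lies within R2.
Every dependency is enforceable on the fragments, so the decomposition is dependency-preserving.

none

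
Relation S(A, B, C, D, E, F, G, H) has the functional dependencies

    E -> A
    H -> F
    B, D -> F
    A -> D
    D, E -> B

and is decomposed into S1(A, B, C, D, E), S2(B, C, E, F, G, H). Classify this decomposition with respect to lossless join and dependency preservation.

lossless but not dependency-preserving

Lossless test: (B, C, E)⁺ = {A, B, C, D, E, F}, which contains all of one fragment — lossless.
Dependency preservation: the restricted closure of {B, D} across the fragments never reaches {F}, so B, D → F cannot be enforced without a join — not preserved.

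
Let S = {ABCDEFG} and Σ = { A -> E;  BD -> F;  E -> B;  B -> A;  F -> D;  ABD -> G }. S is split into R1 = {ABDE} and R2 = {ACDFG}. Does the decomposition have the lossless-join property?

Common attributes: R1 ∩ R2 = {AD}.
Closure of {AD}: A → E applies, adding E; E → B applies, adding B; ABD → G applies, adding G; BD → F applies, adding F. So (AD)⁺ = {ABDEFG}.
This closure contains every attribute of R1, so R1 ∩ R2 → R1. The join is lossless.

Yes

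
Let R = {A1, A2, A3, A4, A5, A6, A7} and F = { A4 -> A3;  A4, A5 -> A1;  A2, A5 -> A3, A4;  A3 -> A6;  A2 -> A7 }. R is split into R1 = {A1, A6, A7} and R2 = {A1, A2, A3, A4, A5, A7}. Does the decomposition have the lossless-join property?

No

Common attributes: R1 ∩ R2 = {A1, A7}.
No dependency enlarges {A1, A7}, so (A1, A7)⁺ = {A1, A7}.
The closure contains neither all of R1 = {A1, A6, A7} nor all of R2 = {A1, A2, A3, A4, A5, A7}, so the common attributes are not a superkey of either fragment. The join is lossy.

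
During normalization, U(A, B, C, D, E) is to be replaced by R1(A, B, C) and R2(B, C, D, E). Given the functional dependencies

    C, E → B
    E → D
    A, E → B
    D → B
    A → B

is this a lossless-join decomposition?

No

Common attributes: R1 ∩ R2 = {B, C}.
No dependency enlarges {B, C}, so (B, C)⁺ = {B, C}.
The closure contains neither all of R1 = {A, B, C} nor all of R2 = {B, C, D, E}, so the common attributes are not a superkey of either fragment. The join is lossy.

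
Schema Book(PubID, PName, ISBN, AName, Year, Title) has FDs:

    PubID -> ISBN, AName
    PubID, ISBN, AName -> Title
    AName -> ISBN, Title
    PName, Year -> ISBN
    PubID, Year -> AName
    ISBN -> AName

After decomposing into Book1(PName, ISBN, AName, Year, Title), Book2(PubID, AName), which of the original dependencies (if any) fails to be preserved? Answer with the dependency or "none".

none

PubID → ISBN, AName: restricted closure across fragments reaches ISBN, AName.
PubID, ISBN, AName → Title: restricted closure across fragments reaches Title.
AName → ISBN, Title lies within Book1.
PName, Year → ISBN lies within Book1.
PubID, Year → AName: restricted closure across fragments reaches AName.
ISBN → AName lies within Book1.
Every dependency is enforceable on the fragments, so the decomposition is dependency-preserving.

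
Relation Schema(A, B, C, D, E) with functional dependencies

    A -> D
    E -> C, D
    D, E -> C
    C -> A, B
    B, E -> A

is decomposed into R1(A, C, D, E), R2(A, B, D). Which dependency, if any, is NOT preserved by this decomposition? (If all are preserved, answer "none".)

C -> A, B

Check C → A, B: no single fragment contains all of {A, B, C}, and the restricted closure of {C} across the fragments never reaches {A, B}.
A → D is preserved.
E → C, D is preserved.
D, E → C is preserved.
B, E → A is preserved.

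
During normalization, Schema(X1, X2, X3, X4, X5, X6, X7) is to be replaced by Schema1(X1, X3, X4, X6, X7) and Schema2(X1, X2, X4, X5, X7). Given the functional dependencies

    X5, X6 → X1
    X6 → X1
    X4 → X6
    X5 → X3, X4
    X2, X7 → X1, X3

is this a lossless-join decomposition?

Common attributes: Schema1 ∩ Schema2 = {X1, X4, X7}.
Closure of {X1, X4, X7}: X4 → X6 applies, adding X6. So (X1, X4, X7)⁺ = {X1, X4, X6, X7}.
The closure contains neither all of Schema1 = {X1, X3, X4, X6, X7} nor all of Schema2 = {X1, X2, X4, X5, X7}, so the common attributes are not a superkey of either fragment. The join is lossy.

No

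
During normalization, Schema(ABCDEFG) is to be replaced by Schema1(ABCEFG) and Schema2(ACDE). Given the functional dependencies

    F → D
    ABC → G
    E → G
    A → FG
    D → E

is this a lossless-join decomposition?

Common attributes: Schema1 ∩ Schema2 = {ACE}.
Closure of {ACE}: E → G applies, adding G; A → FG applies, adding F; F → D applies, adding D. So (ACE)⁺ = {ACDEFG}.
This closure contains every attribute of Schema2, so Schema1 ∩ Schema2 → Schema2. The join is lossless.

Yes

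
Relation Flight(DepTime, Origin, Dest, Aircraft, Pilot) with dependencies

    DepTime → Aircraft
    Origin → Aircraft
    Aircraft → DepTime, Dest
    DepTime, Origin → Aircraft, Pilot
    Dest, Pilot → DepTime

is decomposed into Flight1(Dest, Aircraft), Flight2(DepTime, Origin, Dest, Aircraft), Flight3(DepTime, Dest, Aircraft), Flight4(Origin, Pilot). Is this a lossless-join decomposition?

Chase test. Columns are DepTime, Origin, Dest, Aircraft, Pilot; row i has aⱼ where attribute j ∈ Flighti, else bᵢⱼ.
Initial tableau (one row per fragment):
  row 1: b11 b12 a3 a4 b15
  row 2: a1 a2 a3 a4 b25
  row 3: a1 b32 a3 a4 b35
  row 4: b41 a2 b43 b44 a5
Rows 2 and 4 agree on Origin; apply Origin→Aircraft and equate their Aircraft entries.
Rows 1 and 2 agree on Aircraft; apply Aircraft→DepTime, Dest and equate their DepTime, Dest entries.
Rows 1 and 4 agree on Aircraft; apply Aircraft→DepTime, Dest and equate their DepTime, Dest entries.
Rows 2 and 4 agree on DepTime, Origin; apply DepTime, Origin→Aircraft, Pilot and equate their Aircraft, Pilot entries.
Row 2 is now all distinguished symbols — the join is lossless.

Yes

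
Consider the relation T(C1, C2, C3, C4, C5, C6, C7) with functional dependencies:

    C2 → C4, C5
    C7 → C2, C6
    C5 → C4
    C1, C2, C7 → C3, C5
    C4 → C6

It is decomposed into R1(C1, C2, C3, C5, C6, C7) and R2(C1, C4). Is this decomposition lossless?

No

Common attributes: R1 ∩ R2 = {C1}.
No dependency enlarges {C1}, so (C1)⁺ = {C1}.
The closure contains neither all of R1 = {C1, C2, C3, C5, C6, C7} nor all of R2 = {C1, C4}, so the common attributes are not a superkey of either fragment. The join is lossy.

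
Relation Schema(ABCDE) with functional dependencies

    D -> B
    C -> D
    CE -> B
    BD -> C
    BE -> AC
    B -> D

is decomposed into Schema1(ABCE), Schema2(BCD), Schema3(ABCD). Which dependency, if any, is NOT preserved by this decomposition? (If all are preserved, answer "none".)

none

D → B lies within Schema2.
C → D lies within Schema2.
CE → B lies within Schema1.
BD → C lies within Schema2.
BE → AC lies within Schema1.
B → D lies within Schema2.
Every dependency is enforceable on the fragments, so the decomposition is dependency-preserving.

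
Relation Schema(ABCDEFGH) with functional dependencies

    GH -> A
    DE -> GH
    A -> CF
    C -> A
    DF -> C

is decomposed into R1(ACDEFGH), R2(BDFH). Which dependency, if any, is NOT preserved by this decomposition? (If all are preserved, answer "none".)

none

GH → A lies within R1.
DE → GH lies within R1.
A → CF lies within R1.
C → A lies within R1.
DF → C lies within R1.
Every dependency is enforceable on the fragments, so the decomposition is dependency-preserving.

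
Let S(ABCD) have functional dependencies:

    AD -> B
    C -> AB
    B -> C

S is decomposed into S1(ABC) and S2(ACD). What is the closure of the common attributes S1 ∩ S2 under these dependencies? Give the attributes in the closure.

S1 ∩ S2 = {AC}.
C → AB applies, adding B
Closure: {ABC}.

ABC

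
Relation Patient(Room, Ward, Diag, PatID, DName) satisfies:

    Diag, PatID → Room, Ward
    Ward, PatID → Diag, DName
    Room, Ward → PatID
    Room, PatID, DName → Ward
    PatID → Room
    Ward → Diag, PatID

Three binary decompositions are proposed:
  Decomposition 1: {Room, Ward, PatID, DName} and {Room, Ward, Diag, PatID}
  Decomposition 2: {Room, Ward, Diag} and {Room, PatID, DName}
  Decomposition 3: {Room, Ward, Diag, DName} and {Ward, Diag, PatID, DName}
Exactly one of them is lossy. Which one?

Decomposition 2

Decomposition 1: common = {Room, Ward, PatID}, closure = {Room, Ward, Diag, PatID, DName} → lossless.
Decomposition 2: common = {Room}, closure = {Room} → lossy.
Decomposition 3: common = {Ward, Diag, DName}, closure = {Room, Ward, Diag, PatID, DName} → lossless.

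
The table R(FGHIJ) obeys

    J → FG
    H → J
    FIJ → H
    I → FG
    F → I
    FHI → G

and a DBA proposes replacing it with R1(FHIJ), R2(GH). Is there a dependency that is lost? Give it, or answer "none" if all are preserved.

I → FG

Check I → FG: no single fragment contains all of {FGI}, and the restricted closure of {I} across the fragments never reaches {FG}.
J → FG is preserved.
H → J is preserved.
FIJ → H is preserved.
F → I is preserved.
FHI → G is preserved.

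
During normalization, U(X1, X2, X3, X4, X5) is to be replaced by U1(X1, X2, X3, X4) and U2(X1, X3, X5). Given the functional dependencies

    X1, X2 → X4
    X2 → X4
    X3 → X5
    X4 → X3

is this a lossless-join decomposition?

Yes

Common attributes: U1 ∩ U2 = {X1, X3}.
Closure of {X1, X3}: X3 → X5 applies, adding X5. So (X1, X3)⁺ = {X1, X3, X5}.
This closure contains every attribute of U2, so U1 ∩ U2 → U2. The join is lossless.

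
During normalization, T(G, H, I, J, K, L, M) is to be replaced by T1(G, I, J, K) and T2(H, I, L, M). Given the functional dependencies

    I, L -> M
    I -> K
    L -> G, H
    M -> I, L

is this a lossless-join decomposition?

Common attributes: T1 ∩ T2 = {I}.
Closure of {I}: I → K applies, adding K. So (I)⁺ = {I, K}.
The closure contains neither all of T1 = {G, I, J, K} nor all of T2 = {H, I, L, M}, so the common attributes are not a superkey of either fragment. The join is lossy.

No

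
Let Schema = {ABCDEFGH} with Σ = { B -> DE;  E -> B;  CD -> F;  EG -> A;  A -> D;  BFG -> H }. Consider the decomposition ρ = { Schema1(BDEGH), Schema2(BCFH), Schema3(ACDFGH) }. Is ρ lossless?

No

Chase test. Columns are ABCDEFGH; row i has aⱼ where attribute j ∈ Schemai, else bᵢⱼ.
Initial tableau (one row per fragment):
  row 1: b11 a2 b13 a4 a5 b16 a7 a8
  row 2: b21 a2 a3 b24 b25 a6 b27 a8
  row 3: a1 b32 a3 a4 b35 a6 a7 a8
Rows 1 and 2 agree on B; apply B→DE and equate their DE entries.
No row becomes fully distinguished — the join is lossy.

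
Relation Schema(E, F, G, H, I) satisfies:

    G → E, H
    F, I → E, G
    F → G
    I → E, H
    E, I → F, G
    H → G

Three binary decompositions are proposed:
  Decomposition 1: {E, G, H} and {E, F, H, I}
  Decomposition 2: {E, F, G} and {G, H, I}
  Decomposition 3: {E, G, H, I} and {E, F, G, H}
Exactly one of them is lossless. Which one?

Decomposition 1

Decomposition 1: common = {E, H}, closure = {E, G, H} → lossless.
Decomposition 2: common = {G}, closure = {E, G, H} → lossy.
Decomposition 3: common = {E, G, H}, closure = {E, G, H} → lossy.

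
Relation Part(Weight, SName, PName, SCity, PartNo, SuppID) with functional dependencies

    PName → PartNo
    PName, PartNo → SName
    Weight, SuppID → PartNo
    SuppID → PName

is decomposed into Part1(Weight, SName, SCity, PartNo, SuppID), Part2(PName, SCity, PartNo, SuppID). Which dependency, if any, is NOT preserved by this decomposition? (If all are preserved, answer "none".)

PName, PartNo → SName

Check PName, PartNo → SName: no single fragment contains all of {SName, PName, PartNo}, and the restricted closure of {PName, PartNo} across the fragments never reaches {SName}.
PName → PartNo is preserved.
Weight, SuppID → PartNo is preserved.
SuppID → PName is preserved.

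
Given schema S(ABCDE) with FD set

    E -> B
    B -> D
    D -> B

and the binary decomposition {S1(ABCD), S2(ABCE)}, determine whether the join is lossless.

Common attributes: S1 ∩ S2 = {ABC}.
Closure of {ABC}: B → D applies, adding D. So (ABC)⁺ = {ABCD}.
This closure contains every attribute of S1, so S1 ∩ S2 → S1. The join is lossless.

Yes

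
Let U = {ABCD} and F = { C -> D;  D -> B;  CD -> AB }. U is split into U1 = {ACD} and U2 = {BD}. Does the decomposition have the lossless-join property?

Common attributes: U1 ∩ U2 = {D}.
Closure of {D}: D → B applies, adding B. So (D)⁺ = {BD}.
This closure contains every attribute of U2, so U1 ∩ U2 → U2. The join is lossless.

Yes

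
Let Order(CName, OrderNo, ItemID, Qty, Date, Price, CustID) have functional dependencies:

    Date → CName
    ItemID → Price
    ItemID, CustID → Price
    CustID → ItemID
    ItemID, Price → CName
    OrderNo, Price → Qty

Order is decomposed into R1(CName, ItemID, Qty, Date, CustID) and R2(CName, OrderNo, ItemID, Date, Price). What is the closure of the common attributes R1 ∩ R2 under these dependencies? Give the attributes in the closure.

R1 ∩ R2 = {CName, ItemID, Date}.
ItemID → Price applies, adding Price
Closure: {CName, ItemID, Date, Price}.

CName, ItemID, Date, Price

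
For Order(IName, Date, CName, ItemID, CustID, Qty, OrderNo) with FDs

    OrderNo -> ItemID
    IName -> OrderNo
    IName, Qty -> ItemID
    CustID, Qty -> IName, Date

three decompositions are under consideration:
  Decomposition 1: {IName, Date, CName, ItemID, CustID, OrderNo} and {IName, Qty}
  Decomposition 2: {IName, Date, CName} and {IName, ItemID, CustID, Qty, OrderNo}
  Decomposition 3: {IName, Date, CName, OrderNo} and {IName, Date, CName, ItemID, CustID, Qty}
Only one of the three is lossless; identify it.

Decomposition 3

Decomposition 1: common = {IName}, closure = {IName, ItemID, OrderNo} → lossy.
Decomposition 2: common = {IName}, closure = {IName, ItemID, OrderNo} → lossy.
Decomposition 3: common = {IName, Date, CName}, closure = {IName, Date, CName, ItemID, OrderNo} → lossless.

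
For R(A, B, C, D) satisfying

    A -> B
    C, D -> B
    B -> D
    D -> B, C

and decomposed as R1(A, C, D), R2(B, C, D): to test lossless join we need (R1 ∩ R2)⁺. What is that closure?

R1 ∩ R2 = {C, D}.
C, D → B applies, adding B
Closure: {B, C, D}.

B, C, D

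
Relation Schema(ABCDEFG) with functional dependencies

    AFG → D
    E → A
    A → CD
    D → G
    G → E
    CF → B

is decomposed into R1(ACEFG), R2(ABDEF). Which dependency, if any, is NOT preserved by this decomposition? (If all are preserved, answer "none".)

CF → B

Check CF → B: no single fragment contains all of {BCF}, and the restricted closure of {CF} across the fragments never reaches {B}.
AFG → D is preserved.
E → A is preserved.
A → CD is preserved.
D → G is preserved.
G → E is preserved.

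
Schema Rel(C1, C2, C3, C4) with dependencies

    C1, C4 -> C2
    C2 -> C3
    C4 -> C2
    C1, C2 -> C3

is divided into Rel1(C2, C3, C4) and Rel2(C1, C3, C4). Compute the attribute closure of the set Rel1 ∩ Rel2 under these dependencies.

Rel1 ∩ Rel2 = {C3, C4}.
C4 → C2 applies, adding C2
Closure: {C2, C3, C4}.

C2, C3, C4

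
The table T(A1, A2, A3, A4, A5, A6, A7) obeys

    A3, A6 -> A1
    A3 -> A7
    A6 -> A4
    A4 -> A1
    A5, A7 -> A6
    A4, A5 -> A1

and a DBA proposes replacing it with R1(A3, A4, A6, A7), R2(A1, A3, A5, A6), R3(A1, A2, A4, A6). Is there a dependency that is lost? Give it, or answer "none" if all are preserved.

Check A5, A7 → A6: no single fragment contains all of {A5, A6, A7}, and the restricted closure of {A5, A7} across the fragments never reaches {A6}.
A3, A6 → A1 is preserved.
A3 → A7 is preserved.
A6 → A4 is preserved.
A4 → A1 is preserved.
A4, A5 → A1 is preserved.

A5, A7 -> A6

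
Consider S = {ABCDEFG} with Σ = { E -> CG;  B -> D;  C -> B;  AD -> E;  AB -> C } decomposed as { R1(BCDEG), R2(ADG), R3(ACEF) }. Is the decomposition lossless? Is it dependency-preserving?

Lossless test (chase): Rows 1 and 3 agree on E; apply E→CG and equate their CG entries. Rows 1 and 3 agree on C; apply C→B and equate their B entries. Rows 1 and 3 agree on B; apply B→D and equate their D entries. Rows 2 and 3 agree on AD; apply AD→E and equate their E entries. Rows 1 and 2 agree on E; apply E→CG and equate their CG entries. Rows 1 and 2 agree on C; apply C→B and equate their B entries. Row 3 is now all distinguished symbols — the join is lossless.
Dependency preservation: the restricted closure of {AD} across the fragments never reaches {E}, so AD → E cannot be enforced without a join — not preserved.

lossless but not dependency-preserving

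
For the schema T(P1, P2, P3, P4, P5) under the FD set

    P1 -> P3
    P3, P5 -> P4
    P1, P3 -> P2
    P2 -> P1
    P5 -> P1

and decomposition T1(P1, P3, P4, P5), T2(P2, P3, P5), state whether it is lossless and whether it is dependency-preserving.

Lossless test: (P3, P5)⁺ = {P1, P2, P3, P4, P5}, which contains all of one fragment — lossless.
Dependency preservation: the restricted closure of {P1, P3} across the fragments never reaches {P2}, so P1, P3 → P2 cannot be enforced without a join — not preserved.

lossless but not dependency-preserving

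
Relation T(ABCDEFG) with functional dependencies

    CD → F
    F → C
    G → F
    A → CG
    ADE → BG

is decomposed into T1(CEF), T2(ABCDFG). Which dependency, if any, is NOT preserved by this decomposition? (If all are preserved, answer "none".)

ADE → BG

Check ADE → BG: no single fragment contains all of {ABDEG}, and the restricted closure of {ADE} across the fragments never reaches {BG}.
CD → F is preserved.
F → C is preserved.
G → F is preserved.
A → CG is preserved.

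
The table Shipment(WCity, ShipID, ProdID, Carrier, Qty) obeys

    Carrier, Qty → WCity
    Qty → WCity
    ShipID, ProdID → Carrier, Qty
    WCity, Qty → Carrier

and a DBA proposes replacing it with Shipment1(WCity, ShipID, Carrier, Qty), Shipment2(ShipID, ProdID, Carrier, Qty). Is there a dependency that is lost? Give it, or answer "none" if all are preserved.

none

Carrier, Qty → WCity lies within Shipment1.
Qty → WCity lies within Shipment1.
ShipID, ProdID → Carrier, Qty lies within Shipment2.
WCity, Qty → Carrier lies within Shipment1.
Every dependency is enforceable on the fragments, so the decomposition is dependency-preserving.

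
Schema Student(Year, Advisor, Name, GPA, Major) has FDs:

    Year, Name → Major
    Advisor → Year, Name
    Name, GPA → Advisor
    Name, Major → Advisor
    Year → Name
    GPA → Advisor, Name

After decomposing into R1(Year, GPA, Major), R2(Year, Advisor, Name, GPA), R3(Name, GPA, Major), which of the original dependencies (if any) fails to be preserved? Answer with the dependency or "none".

Name, Major → Advisor

Check Name, Major → Advisor: no single fragment contains all of {Advisor, Name, Major}, and the restricted closure of {Name, Major} across the fragments never reaches {Advisor}.
Year, Name → Major is preserved.
Advisor → Year, Name is preserved.
Name, GPA → Advisor is preserved.
Year → Name is preserved.
GPA → Advisor, Name is preserved.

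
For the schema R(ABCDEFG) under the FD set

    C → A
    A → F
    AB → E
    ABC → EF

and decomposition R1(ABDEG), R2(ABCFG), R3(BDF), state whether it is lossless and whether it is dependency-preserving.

lossy but dependency-preserving

Lossless test (chase): Rows 1 and 2 agree on A; apply A→F and equate their F entries. Rows 1 and 2 agree on AB; apply AB→E and equate their E entries. No row becomes fully distinguished — the join is lossy.
Dependency preservation: ABC → EF is not contained in any single fragment, but the restricted closure of its left-hand side across the fragments still reaches the right-hand side; the remaining FDs each lie inside some fragment. All dependencies are preserved.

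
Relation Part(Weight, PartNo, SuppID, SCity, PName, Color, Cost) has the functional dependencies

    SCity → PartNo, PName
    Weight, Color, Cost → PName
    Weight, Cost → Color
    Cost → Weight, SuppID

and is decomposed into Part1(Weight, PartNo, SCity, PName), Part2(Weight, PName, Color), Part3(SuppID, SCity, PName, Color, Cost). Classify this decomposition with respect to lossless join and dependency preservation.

Lossless test (chase): Rows 1 and 3 agree on SCity; apply SCity→PartNo, PName and equate their PartNo, PName entries. No row becomes fully distinguished — the join is lossy.
Dependency preservation: the restricted closure of {Cost} across the fragments never reaches {Weight, SuppID}, so Cost → Weight, SuppID cannot be enforced without a join — not preserved.

lossy and not dependency-preserving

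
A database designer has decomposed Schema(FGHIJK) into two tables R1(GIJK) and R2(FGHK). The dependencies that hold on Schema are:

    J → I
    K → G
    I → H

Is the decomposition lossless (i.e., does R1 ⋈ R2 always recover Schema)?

No

Common attributes: R1 ∩ R2 = {GK}.
No dependency enlarges {GK}, so (GK)⁺ = {GK}.
The closure contains neither all of R1 = {GIJK} nor all of R2 = {FGHK}, so the common attributes are not a superkey of either fragment. The join is lossy.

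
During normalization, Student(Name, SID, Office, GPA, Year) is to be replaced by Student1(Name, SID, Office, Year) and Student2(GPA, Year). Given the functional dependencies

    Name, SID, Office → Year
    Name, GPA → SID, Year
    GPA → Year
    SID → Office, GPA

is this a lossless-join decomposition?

Common attributes: Student1 ∩ Student2 = {Year}.
No dependency enlarges {Year}, so (Year)⁺ = {Year}.
The closure contains neither all of Student1 = {Name, SID, Office, Year} nor all of Student2 = {GPA, Year}, so the common attributes are not a superkey of either fragment. The join is lossy.

No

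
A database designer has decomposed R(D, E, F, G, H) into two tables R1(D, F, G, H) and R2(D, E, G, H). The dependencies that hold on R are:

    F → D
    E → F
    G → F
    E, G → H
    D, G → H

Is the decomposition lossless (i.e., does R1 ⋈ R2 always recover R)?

Common attributes: R1 ∩ R2 = {D, G, H}.
Closure of {D, G, H}: G → F applies, adding F. So (D, G, H)⁺ = {D, F, G, H}.
This closure contains every attribute of R1, so R1 ∩ R2 → R1. The join is lossless.

Yes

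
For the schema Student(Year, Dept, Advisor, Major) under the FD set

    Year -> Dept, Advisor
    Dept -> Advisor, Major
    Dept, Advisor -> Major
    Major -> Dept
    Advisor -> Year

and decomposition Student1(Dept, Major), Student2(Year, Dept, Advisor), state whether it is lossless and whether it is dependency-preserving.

lossless and dependency-preserving

Lossless test: (Dept)⁺ = {Year, Dept, Advisor, Major}, which contains all of one fragment — lossless.
Dependency preservation: Dept → Advisor, Major; Dept, Advisor → Major are not contained in any single fragment, but the restricted closure of each left-hand side across the fragments still reaches the right-hand side; the remaining FDs each lie inside some fragment. All dependencies are preserved.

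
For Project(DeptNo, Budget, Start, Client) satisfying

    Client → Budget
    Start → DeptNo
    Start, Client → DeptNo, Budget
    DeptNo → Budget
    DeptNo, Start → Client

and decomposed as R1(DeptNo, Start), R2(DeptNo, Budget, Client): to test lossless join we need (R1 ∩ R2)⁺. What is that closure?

DeptNo, Budget

R1 ∩ R2 = {DeptNo}.
DeptNo → Budget applies, adding Budget
Closure: {DeptNo, Budget}.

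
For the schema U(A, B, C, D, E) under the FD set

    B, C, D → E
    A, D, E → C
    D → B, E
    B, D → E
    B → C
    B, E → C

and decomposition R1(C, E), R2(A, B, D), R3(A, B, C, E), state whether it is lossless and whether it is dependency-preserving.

Lossless test (chase): Rows 2 and 3 agree on B; apply B→C and equate their C entries. No row becomes fully distinguished — the join is lossy.
Dependency preservation: the restricted closure of {B, C, D} across the fragments never reaches {E}, so B, C, D → E cannot be enforced without a join — not preserved.

lossy and not dependency-preserving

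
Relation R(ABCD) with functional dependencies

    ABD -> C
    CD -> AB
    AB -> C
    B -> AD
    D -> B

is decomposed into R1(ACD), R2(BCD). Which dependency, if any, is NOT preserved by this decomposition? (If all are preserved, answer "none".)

none

ABD → C: restricted closure across fragments reaches C.
CD → AB: restricted closure across fragments reaches AB.
AB → C: restricted closure across fragments reaches C.
B → AD: restricted closure across fragments reaches AD.
D → B lies within R2.
Every dependency is enforceable on the fragments, so the decomposition is dependency-preserving.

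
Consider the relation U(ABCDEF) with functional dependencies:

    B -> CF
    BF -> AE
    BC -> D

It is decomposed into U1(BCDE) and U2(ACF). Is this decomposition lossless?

Common attributes: U1 ∩ U2 = {C}.
No dependency enlarges {C}, so (C)⁺ = {C}.
The closure contains neither all of U1 = {BCDE} nor all of U2 = {ACF}, so the common attributes are not a superkey of either fragment. The join is lossy.

No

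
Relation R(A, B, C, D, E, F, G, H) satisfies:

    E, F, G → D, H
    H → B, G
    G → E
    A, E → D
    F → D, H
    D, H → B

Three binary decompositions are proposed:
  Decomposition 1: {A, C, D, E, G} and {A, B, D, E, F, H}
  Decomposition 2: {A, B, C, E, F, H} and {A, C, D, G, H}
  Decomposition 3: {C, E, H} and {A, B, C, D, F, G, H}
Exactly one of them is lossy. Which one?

Decomposition 1

Decomposition 1: common = {A, D, E}, closure = {A, D, E} → lossy.
Decomposition 2: common = {A, C, H}, closure = {A, B, C, D, E, G, H} → lossless.
Decomposition 3: common = {C, H}, closure = {B, C, E, G, H} → lossless.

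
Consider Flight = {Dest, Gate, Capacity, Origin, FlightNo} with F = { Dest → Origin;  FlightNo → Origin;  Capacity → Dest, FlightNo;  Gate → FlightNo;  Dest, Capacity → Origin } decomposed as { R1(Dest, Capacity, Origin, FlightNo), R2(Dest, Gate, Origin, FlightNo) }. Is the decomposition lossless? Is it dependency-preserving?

lossy but dependency-preserving

Lossless test: (Dest, Origin, FlightNo)⁺ = {Dest, Origin, FlightNo}, which is a superkey of neither fragment — lossy.
Dependency preservation: every FD's attributes lie within a single fragment, so each can be enforced locally — preserved.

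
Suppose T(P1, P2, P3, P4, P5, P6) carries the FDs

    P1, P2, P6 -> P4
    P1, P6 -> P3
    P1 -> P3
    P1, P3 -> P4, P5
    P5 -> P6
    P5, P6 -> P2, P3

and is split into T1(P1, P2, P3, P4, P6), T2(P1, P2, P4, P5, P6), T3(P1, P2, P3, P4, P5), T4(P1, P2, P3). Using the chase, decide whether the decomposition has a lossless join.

Chase test. Columns are P1, P2, P3, P4, P5, P6; row i has aⱼ where attribute j ∈ Ti, else bᵢⱼ.
Initial tableau (one row per fragment):
  row 1: a1 a2 a3 a4 b15 a6
  row 2: a1 a2 b23 a4 a5 a6
  row 3: a1 a2 a3 a4 a5 b36
  row 4: a1 a2 a3 b44 b45 b46
Rows 1 and 2 agree on P1, P6; apply P1, P6→P3 and equate their P3 entries.
Rows 1 and 2 agree on P1, P3; apply P1, P3→P4, P5 and equate their P4, P5 entries.
Rows 1 and 4 agree on P1, P3; apply P1, P3→P4, P5 and equate their P4, P5 entries.
Rows 1 and 3 agree on P5; apply P5→P6 and equate their P6 entries.
Rows 1 and 4 agree on P5; apply P5→P6 and equate their P6 entries.
Row 1 is now all distinguished symbols — the join is lossless.

Yes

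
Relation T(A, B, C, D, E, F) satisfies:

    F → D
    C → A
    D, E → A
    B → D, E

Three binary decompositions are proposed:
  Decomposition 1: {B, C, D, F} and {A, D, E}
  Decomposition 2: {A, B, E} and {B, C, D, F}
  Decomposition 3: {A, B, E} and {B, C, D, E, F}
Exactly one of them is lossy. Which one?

Decomposition 1

Decomposition 1: common = {D}, closure = {D} → lossy.
Decomposition 2: common = {B}, closure = {A, B, D, E} → lossless.
Decomposition 3: common = {B, E}, closure = {A, B, D, E} → lossless.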